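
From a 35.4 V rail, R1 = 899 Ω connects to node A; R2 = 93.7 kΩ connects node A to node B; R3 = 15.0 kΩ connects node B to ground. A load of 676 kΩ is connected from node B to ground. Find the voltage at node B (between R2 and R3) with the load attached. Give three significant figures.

At node B, R3 is in parallel with the load: R3‖R_L = 14670 Ω.
Below node A the resistance is R2 + (R3‖R_L) = 108400 Ω, so V_A = 35.4 × 108400/109300 = 35.11 V.
Then V_B = V_A × (R3‖R_L)/(R2 + R3‖R_L) = 35.11 × 14670/108400 = 4.75 V.

V ≈ 4.75 V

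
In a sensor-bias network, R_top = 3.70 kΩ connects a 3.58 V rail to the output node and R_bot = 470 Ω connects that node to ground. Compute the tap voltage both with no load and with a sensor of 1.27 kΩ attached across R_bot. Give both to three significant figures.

Open-circuit: V = 3.58 × 470/(3700 + 470) = 0.404 V.
With the load, R_bot becomes R_bot‖R_L = 343.0 Ω, so V = 3.58 × 343.0/4043 = 0.304 V.

Unloaded: 0.404 V; loaded: 0.304 V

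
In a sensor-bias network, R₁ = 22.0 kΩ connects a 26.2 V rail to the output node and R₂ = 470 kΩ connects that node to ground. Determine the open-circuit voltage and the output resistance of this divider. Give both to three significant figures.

V_th = 25.0 V, R_th = 21.0 kΩ

V_th is the open-circuit tap voltage: 26.2 × 470/(22.0 + 470) = 25.0 V.
With the supply zeroed, R₁ and R₂ appear in parallel from the tap: R_th = R₁‖R₂ = (22.0 × 470)/492.0 = 21.0 kΩ.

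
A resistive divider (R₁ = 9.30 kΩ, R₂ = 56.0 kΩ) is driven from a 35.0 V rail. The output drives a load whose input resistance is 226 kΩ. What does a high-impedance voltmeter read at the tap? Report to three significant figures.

V_out ≈ 29.0 V

The load sits in parallel with R₂: R₂‖R_L = (56.0 × 226) / (56.0 + 226) = 44.88 kΩ.
V_out = 35.0 × 44.88 / (9.30 + 44.88) = 35.0 × 44.88/54.18 = 29.0 V.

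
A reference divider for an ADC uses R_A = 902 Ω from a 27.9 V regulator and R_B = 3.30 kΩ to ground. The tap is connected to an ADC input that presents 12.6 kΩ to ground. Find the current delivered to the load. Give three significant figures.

I_L ≈ 1.65 mA

R_B‖R_L = 2615 Ω; V_out = 27.9 × 2615/3517 = 20.74 V.
I_L = V_out / R_L = 20.74 / 12.6 kΩ = 1.65 mA.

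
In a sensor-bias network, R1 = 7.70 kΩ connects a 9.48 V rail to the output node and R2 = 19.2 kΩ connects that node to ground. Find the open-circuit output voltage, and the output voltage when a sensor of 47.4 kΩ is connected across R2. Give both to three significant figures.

Open-circuit: V = 9.48 × 19.2/(7.70 + 19.2) = 6.77 V.
With the load, R2 becomes R2‖R_L = 13.66 kΩ, so V = 9.48 × 13.66/21.36 = 6.06 V.

Unloaded: 6.77 V; loaded: 6.06 V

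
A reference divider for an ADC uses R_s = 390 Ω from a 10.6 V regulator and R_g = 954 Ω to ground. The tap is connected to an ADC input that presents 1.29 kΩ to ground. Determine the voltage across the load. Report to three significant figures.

The load sits in parallel with R_g: R_g‖R_L = (954 × 1290) / (954 + 1290) = 548.4 Ω.
V_out = 10.6 × 548.4 / (390 + 548.4) = 10.6 × 548.4/938.4 = 6.19 V.

V_out ≈ 6.19 V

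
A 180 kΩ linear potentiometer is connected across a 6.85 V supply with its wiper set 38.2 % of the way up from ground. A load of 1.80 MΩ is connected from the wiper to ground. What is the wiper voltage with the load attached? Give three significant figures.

V ≈ 2.56 V

The wiper splits the pot into (1−α)R = 111.2 kΩ above and αR = 68.76 kΩ below.
Lower section ‖ load = 66.23 kΩ.
V_wiper = 6.85 × 66.23/(111.2 + 66.23) = 2.56 V.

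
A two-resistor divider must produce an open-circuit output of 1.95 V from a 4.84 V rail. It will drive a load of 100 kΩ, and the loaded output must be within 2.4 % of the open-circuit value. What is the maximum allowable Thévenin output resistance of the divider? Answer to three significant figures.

R_th ≤ 2.46 kΩ

Loading drop = R_th/(R_th + R_L) ≤ 0.0240, so R_th ≤ R_L · ε/(1−ε) = 100 kΩ × 0.0240/0.9760 = 2.46 kΩ.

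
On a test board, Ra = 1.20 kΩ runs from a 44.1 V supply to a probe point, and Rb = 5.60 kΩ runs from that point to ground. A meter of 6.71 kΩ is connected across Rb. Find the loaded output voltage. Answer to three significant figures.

The load sits in parallel with Rb: Rb‖R_L = (5.60 × 6.71) / (5.60 + 6.71) = 3.052 kΩ.
V_out = 44.1 × 3.052 / (1.20 + 3.052) = 44.1 × 3.052/4.252 = 31.7 V.
(Unloaded it would have been 36.3 V.)

V_out ≈ 31.7 V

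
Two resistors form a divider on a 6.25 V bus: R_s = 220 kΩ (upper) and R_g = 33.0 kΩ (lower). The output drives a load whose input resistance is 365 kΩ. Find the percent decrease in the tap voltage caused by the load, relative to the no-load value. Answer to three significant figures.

The divider's output (Thévenin) resistance is R_s‖R_g = 28.70 kΩ.
Fractional drop under load = R_th/(R_th + R_L) = 28.70 / (28.70 + 365) = 0.07289.
So the output falls by 7.29 %.

7.29 %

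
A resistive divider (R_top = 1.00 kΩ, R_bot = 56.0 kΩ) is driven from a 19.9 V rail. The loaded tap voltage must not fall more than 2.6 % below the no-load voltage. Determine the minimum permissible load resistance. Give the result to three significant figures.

Output resistance R_th = R_top‖R_bot = (1000 × 56000)/57000 = 982.5 Ω.
The fractional drop is R_th/(R_th + R_L); requiring this ≤ 0.0260 gives R_L ≥ R_th(1/0.0260 − 1) = 982.5 × 37.46 = 36.8 kΩ.

R_L(min) ≈ 36.8 kΩ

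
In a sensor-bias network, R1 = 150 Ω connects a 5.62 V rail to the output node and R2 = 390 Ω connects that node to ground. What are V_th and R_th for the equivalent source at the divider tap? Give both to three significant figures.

V_th is the open-circuit tap voltage: 5.62 × 390/(150 + 390) = 4.06 V.
With the supply zeroed, R1 and R2 appear in parallel from the tap: R_th = R1‖R2 = (150 × 390)/540.0 = 108 Ω.

V_th = 4.06 V, R_th = 108 Ω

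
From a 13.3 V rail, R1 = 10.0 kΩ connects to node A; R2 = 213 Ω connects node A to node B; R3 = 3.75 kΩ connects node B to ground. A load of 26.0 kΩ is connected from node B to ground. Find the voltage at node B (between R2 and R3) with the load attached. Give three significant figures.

V ≈ 3.23 V

At node B, R3 is in parallel with the load: R3‖R_L = 3277 Ω.
Below node A the resistance is R2 + (R3‖R_L) = 3490 Ω, so V_A = 13.3 × 3490/13490 = 3.441 V.
Then V_B = V_A × (R3‖R_L)/(R2 + R3‖R_L) = 3.441 × 3277/3490 = 3.23 V.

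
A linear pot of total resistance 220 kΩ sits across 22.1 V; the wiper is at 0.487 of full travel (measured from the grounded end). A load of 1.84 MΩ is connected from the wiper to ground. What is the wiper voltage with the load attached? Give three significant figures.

The wiper splits the pot into (1−α)R = 112.9 kΩ above and αR = 107.1 kΩ below.
Lower section ‖ load = 101.2 kΩ.
V_wiper = 22.1 × 101.2/(112.9 + 101.2) = 10.5 V.

V ≈ 10.5 V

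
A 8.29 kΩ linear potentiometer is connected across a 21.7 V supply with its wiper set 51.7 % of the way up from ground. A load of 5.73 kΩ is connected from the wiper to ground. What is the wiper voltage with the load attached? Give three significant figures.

V ≈ 8.24 V

The wiper splits the pot into (1−α)R = 4.004 kΩ above and αR = 4.286 kΩ below.
Lower section ‖ load = 2.452 kΩ.
V_wiper = 21.7 × 2.452/(4.004 + 2.452) = 8.24 V.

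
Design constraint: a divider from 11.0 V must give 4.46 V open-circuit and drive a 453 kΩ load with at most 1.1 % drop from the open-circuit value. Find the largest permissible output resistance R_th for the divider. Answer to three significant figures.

R_th ≤ 5.04 kΩ

Loading drop = R_th/(R_th + R_L) ≤ 0.0110, so R_th ≤ R_L · ε/(1−ε) = 453 kΩ × 0.0110/0.9890 = 5.04 kΩ.
(Any R1, R2 with R2/(R1+R2) = 0.405 and R1‖R2 ≤ 5.04 kΩ will meet the spec.)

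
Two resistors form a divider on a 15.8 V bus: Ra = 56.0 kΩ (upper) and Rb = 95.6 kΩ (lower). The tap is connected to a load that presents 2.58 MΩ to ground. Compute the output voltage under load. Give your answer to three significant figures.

V_out ≈ 9.83 V

The load sits in parallel with Rb: Rb‖R_L = (95.6 × 2580) / (95.6 + 2580) = 92.18 kΩ.
V_out = 15.8 × 92.18 / (56.0 + 92.18) = 15.8 × 92.18/148.2 = 9.83 V.
(Unloaded it would have been 9.96 V.)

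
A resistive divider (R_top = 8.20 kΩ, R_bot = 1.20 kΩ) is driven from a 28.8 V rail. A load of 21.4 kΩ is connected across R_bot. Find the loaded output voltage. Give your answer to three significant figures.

V_out ≈ 3.51 V

The load sits in parallel with R_bot: R_bot‖R_L = (1.20 × 21.4) / (1.20 + 21.4) = 1.136 kΩ.
V_out = 28.8 × 1.136 / (8.20 + 1.136) = 28.8 × 1.136/9.336 = 3.51 V.
(Unloaded it would have been 3.68 V.)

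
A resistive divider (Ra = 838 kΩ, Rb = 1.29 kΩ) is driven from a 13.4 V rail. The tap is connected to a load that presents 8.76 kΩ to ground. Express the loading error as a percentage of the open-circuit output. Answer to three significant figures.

12.8 %

The divider's output (Thévenin) resistance is Ra‖Rb = 1.288 kΩ.
Fractional drop under load = R_th/(R_th + R_L) = 1.288 / (1.288 + 8.76) = 0.1282.
So the output falls by 12.8 %.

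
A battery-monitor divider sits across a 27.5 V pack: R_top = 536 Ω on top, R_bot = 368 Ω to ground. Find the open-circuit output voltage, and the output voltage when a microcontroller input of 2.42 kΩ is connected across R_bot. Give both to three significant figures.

Unloaded: 11.2 V; loaded: 10.3 V

Open-circuit: V = 27.5 × 368/(536 + 368) = 11.2 V.
With the load, R_bot becomes R_bot‖R_L = 319.4 Ω, so V = 27.5 × 319.4/855.4 = 10.3 V.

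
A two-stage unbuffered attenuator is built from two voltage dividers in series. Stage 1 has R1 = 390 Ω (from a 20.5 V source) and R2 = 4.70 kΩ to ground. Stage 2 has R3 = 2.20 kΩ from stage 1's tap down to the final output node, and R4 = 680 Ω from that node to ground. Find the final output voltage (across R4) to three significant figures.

Stage 2 presents R3+R4 = 2880 Ω as a load on stage 1's tap.
Stage 1's lower leg becomes R2‖(R3+R4) = 1786 Ω, so V_mid = 20.5 × 1786/2176 = 16.83 V.
Stage 2 is itself unloaded: V_out = V_mid × R4/(R3+R4) = 16.83 × 680/2880 = 3.97 V.

V_out ≈ 3.97 V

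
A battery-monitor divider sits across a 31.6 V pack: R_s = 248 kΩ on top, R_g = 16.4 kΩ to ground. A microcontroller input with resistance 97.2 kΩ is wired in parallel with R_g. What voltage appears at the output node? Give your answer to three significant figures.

The load sits in parallel with R_g: R_g‖R_L = (16.4 × 97.2) / (16.4 + 97.2) = 14.03 kΩ.
V_out = 31.6 × 14.03 / (248 + 14.03) = 31.6 × 14.03/262.0 = 1.69 V.
(Unloaded it would have been 1.96 V.)

V_out ≈ 1.69 V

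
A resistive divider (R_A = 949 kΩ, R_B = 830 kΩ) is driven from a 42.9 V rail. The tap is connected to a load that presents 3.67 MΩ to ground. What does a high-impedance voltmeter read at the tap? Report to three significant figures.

V_out ≈ 17.9 V

The load sits in parallel with R_B: R_B‖R_L = (830 × 3670) / (830 + 3670) = 676.9 kΩ.
V_out = 42.9 × 676.9 / (949 + 676.9) = 42.9 × 676.9/1626 = 17.9 V.
(Unloaded it would have been 20.0 V.)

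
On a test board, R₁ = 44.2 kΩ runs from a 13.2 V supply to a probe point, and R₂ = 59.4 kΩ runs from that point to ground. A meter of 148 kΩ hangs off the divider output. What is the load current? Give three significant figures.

R₂‖R_L = 42.39 kΩ; V_out = 13.2 × 42.39/86.59 = 6.462 V.
I_L = V_out / R_L = 6.462 / 148 kΩ = 0.0437 mA.

I_L ≈ 0.0437 mA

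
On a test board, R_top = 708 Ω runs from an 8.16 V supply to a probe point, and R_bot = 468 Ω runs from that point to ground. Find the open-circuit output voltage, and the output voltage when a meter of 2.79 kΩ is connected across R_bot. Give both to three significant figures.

Unloaded: 3.25 V; loaded: 2.95 V

Open-circuit: V = 8.16 × 468/(708 + 468) = 3.25 V.
With the load, R_bot becomes R_bot‖R_L = 400.8 Ω, so V = 8.16 × 400.8/1109 = 2.95 V.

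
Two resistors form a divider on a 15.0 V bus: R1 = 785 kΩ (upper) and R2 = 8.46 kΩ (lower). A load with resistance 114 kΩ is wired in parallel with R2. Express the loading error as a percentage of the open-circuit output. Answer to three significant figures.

The divider's output (Thévenin) resistance is R1‖R2 = 8.370 kΩ.
Fractional drop under load = R_th/(R_th + R_L) = 8.370 / (8.370 + 114) = 0.06840.
So the output falls by 6.84 %.

6.84 %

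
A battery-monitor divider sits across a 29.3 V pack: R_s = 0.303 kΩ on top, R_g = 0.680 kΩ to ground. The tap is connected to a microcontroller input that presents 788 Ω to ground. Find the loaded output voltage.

The load sits in parallel with R_g: R_g‖R_L = (680 × 788) / (680 + 788) = 365.0 Ω.
V_out = 29.3 × 365.0 / (303 + 365.0) = 29.3 × 365.0/668.0 = 16.0 V.
(Unloaded it would have been 20.3 V.)

V_out ≈ 16.0 V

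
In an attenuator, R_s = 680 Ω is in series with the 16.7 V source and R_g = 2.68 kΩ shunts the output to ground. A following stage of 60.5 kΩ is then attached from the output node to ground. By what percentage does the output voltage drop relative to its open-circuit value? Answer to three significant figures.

The divider's output (Thévenin) resistance is R_s‖R_g = 542.4 Ω.
Fractional drop under load = R_th/(R_th + R_L) = 542.4 / (542.4 + 60500) = 0.008885.
So the output falls by 0.889 %.

0.889 %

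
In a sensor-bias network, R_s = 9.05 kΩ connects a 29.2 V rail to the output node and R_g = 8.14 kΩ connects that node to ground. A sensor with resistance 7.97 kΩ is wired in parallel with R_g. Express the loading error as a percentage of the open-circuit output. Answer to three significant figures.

35.0 %

The divider's output (Thévenin) resistance is R_s‖R_g = 4.285 kΩ.
Fractional drop under load = R_th/(R_th + R_L) = 4.285 / (4.285 + 7.97) = 0.3497.
So the output falls by 35.0 %.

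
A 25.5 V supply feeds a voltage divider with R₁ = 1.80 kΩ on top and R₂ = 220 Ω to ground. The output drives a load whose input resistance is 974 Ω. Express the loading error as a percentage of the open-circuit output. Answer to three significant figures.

16.8 %

The divider's output (Thévenin) resistance is R₁‖R₂ = 196.0 Ω.
Fractional drop under load = R_th/(R_th + R_L) = 196.0 / (196.0 + 974) = 0.1675.
So the output falls by 16.8 %.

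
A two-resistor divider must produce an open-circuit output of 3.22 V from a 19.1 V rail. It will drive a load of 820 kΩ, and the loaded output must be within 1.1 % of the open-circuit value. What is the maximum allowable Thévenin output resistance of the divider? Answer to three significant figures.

R_th ≤ 9.12 kΩ

Loading drop = R_th/(R_th + R_L) ≤ 0.0110, so R_th ≤ R_L · ε/(1−ε) = 820 kΩ × 0.0110/0.9890 = 9.12 kΩ.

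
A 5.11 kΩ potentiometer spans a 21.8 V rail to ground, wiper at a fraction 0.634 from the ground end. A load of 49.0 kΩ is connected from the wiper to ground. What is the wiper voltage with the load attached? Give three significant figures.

The wiper splits the pot into (1−α)R = 1.870 kΩ above and αR = 3.240 kΩ below.
Lower section ‖ load = 3.039 kΩ.
V_wiper = 21.8 × 3.039/(1.870 + 3.039) = 13.5 V.

V ≈ 13.5 V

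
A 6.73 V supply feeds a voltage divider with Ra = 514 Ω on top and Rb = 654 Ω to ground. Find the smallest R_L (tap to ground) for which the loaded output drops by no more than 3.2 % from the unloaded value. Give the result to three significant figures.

Output resistance R_th = Ra‖Rb = (514 × 654)/1168 = 287.8 Ω.
The fractional drop is R_th/(R_th + R_L); requiring this ≤ 0.0320 gives R_L ≥ R_th(1/0.0320 − 1) = 287.8 × 30.25 = 8.71 kΩ.

R_L(min) ≈ 8.71 kΩ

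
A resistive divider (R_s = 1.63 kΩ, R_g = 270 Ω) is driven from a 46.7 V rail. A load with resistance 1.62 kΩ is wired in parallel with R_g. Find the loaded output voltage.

V_out ≈ 5.81 V

The load sits in parallel with R_g: R_g‖R_L = (270 × 1620) / (270 + 1620) = 231.4 Ω.
V_out = 46.7 × 231.4 / (1630 + 231.4) = 46.7 × 231.4/1861 = 5.81 V.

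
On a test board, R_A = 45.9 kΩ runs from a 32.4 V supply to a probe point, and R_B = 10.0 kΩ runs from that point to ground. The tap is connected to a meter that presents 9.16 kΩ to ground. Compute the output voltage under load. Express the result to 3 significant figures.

The load sits in parallel with R_B: R_B‖R_L = (10.0 × 9.16) / (10.0 + 9.16) = 4.781 kΩ.
V_out = 32.4 × 4.781 / (45.9 + 4.781) = 32.4 × 4.781/50.68 = 3.06 V.
(Unloaded it would have been 5.80 V.)

V_out ≈ 3.06 V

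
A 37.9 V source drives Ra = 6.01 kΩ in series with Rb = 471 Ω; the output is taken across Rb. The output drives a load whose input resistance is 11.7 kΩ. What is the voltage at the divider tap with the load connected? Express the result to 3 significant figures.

The load sits in parallel with Rb: Rb‖R_L = (471 × 11700) / (471 + 11700) = 452.8 Ω.
V_out = 37.9 × 452.8 / (6010 + 452.8) = 37.9 × 452.8/6463 = 2.66 V.
(Unloaded it would have been 2.75 V.)

V_out ≈ 2.66 V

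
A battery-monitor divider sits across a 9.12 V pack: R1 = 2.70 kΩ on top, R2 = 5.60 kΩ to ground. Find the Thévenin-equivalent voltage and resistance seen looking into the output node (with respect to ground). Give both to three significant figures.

V_th is the open-circuit tap voltage: 9.12 × 5.60/(2.70 + 5.60) = 6.15 V.
With the supply zeroed, R1 and R2 appear in parallel from the tap: R_th = R1‖R2 = (2.70 × 5.60)/8.300 = 1.82 kΩ.

V_th = 6.15 V, R_th = 1.82 kΩ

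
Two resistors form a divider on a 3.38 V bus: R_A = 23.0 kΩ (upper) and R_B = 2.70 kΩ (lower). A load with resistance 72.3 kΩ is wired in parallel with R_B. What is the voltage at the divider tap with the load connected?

The load sits in parallel with R_B: R_B‖R_L = (2.70 × 72.3) / (2.70 + 72.3) = 2.603 kΩ.
V_out = 3.38 × 2.603 / (23.0 + 2.603) = 3.38 × 2.603/25.60 = 0.344 V.
(Unloaded it would have been 0.355 V.)

V_out ≈ 0.344 V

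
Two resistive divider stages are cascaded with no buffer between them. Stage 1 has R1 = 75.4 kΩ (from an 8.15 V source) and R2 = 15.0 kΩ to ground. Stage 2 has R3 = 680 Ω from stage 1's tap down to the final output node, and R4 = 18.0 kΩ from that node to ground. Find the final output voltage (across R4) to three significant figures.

Stage 2 presents R3+R4 = 18680 Ω as a load on stage 1's tap.
Stage 1's lower leg becomes R2‖(R3+R4) = 8319 Ω, so V_mid = 8.15 × 8319/83720 = 0.8099 V.
Stage 2 is itself unloaded: V_out = V_mid × R4/(R3+R4) = 0.8099 × 18000/18680 = 0.780 V.

V_out ≈ 0.780 V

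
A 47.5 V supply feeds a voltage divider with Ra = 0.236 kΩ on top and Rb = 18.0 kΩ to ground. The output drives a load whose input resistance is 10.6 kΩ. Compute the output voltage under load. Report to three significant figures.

V_out ≈ 45.9 V

The load sits in parallel with Rb: Rb‖R_L = (18000 × 10600) / (18000 + 10600) = 6671 Ω.
V_out = 47.5 × 6671 / (236 + 6671) = 47.5 × 6671/6907 = 45.9 V.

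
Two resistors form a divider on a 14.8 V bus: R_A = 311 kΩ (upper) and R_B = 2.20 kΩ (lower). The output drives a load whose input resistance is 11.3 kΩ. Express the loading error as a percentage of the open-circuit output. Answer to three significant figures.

Unloaded V = 14.8 × 2.20/313.2 = 0.1040 V.
Loaded: R_B‖R_L = 1.841 kΩ, giving V = 14.8 × 1.841/312.8 = 0.08712 V.
Drop = (0.1040 − 0.08712) / 0.1040 = 16.2 %.

16.2 %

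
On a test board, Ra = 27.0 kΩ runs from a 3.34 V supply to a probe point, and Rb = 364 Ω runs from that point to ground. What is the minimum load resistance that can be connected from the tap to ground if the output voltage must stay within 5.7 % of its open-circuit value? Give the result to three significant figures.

R_L(min) ≈ 5.94 kΩ

Output resistance R_th = Ra‖Rb = (27000 × 364)/27360 = 359.2 Ω.
The fractional drop is R_th/(R_th + R_L); requiring this ≤ 0.0570 gives R_L ≥ R_th(1/0.0570 − 1) = 359.2 × 16.54 = 5.94 kΩ.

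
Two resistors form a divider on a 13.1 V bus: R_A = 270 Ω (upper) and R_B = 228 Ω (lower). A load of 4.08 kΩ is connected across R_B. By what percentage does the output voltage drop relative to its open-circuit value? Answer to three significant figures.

2.94 %

The divider's output (Thévenin) resistance is R_A‖R_B = 123.6 Ω.
Fractional drop under load = R_th/(R_th + R_L) = 123.6 / (123.6 + 4080) = 0.02941.
So the output falls by 2.94 %.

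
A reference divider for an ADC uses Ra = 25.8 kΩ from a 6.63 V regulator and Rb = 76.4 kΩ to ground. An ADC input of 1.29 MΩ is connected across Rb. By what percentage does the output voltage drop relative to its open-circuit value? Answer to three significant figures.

1.47 %

The divider's output (Thévenin) resistance is Ra‖Rb = 19.29 kΩ.
Fractional drop under load = R_th/(R_th + R_L) = 19.29 / (19.29 + 1290) = 0.01473.
So the output falls by 1.47 %.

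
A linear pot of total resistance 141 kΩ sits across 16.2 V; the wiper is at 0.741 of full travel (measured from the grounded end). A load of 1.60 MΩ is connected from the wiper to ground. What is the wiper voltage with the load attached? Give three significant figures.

The wiper splits the pot into (1−α)R = 36.52 kΩ above and αR = 104.5 kΩ below.
Lower section ‖ load = 98.08 kΩ.
V_wiper = 16.2 × 98.08/(36.52 + 98.08) = 11.8 V.

V ≈ 11.8 V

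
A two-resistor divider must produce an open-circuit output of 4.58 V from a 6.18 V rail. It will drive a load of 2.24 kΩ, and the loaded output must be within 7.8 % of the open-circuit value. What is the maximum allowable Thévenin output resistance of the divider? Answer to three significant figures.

R_th ≤ 190 Ω

Loading drop = R_th/(R_th + R_L) ≤ 0.0780, so R_th ≤ R_L · ε/(1−ε) = 2.24 kΩ × 0.0780/0.9220 = 190 Ω.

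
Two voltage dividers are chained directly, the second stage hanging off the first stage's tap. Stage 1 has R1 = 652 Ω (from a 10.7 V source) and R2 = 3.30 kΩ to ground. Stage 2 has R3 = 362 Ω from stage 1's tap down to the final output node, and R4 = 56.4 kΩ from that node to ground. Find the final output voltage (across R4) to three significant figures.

V_out ≈ 8.79 V

Stage 2 presents R3+R4 = 56760 Ω as a load on stage 1's tap.
Stage 1's lower leg becomes R2‖(R3+R4) = 3119 Ω, so V_mid = 10.7 × 3119/3771 = 8.850 V.
Stage 2 is itself unloaded: V_out = V_mid × R4/(R3+R4) = 8.850 × 56400/56760 = 8.79 V.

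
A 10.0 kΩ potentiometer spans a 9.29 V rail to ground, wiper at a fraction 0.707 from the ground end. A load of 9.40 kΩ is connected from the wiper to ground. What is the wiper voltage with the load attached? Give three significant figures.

The wiper splits the pot into (1−α)R = 2.930 kΩ above and αR = 7.070 kΩ below.
Lower section ‖ load = 4.035 kΩ.
V_wiper = 9.29 × 4.035/(2.930 + 4.035) = 5.38 V.

V ≈ 5.38 V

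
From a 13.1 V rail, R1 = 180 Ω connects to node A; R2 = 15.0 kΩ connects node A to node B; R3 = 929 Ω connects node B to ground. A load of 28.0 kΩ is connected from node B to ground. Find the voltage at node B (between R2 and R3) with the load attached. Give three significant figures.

At node B, R3 is in parallel with the load: R3‖R_L = 899.2 Ω.
Below node A the resistance is R2 + (R3‖R_L) = 15900 Ω, so V_A = 13.1 × 15900/16080 = 12.95 V.
Then V_B = V_A × (R3‖R_L)/(R2 + R3‖R_L) = 12.95 × 899.2/15900 = 0.733 V.

V ≈ 0.733 V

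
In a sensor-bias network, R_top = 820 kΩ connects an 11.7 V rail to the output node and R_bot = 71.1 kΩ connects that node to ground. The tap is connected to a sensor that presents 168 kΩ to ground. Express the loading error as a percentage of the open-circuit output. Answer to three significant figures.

28.0 %

Unloaded V = 11.7 × 71.1/891.1 = 0.9335 V.
Loaded: R_bot‖R_L = 49.96 kΩ, giving V = 11.7 × 49.96/870.0 = 0.6719 V.
Drop = (0.9335 − 0.6719) / 0.9335 = 28.0 %.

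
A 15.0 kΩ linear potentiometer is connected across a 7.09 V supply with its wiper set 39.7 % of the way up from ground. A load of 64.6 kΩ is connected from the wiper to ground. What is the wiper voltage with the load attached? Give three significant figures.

V ≈ 2.67 V

The wiper splits the pot into (1−α)R = 9.045 kΩ above and αR = 5.955 kΩ below.
Lower section ‖ load = 5.452 kΩ.
V_wiper = 7.09 × 5.452/(9.045 + 5.452) = 2.67 V.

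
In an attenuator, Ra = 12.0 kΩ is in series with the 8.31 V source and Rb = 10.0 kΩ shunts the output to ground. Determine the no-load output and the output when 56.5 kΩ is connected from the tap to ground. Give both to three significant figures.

Unloaded: 3.78 V; loaded: 3.44 V

Open-circuit: V = 8.31 × 10.0/(12.0 + 10.0) = 3.78 V.
With the load, Rb becomes Rb‖R_L = 8.496 kΩ, so V = 8.31 × 8.496/20.50 = 3.44 V.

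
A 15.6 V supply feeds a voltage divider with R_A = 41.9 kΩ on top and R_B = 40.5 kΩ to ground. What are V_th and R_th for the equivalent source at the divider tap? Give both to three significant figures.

V_th is the open-circuit tap voltage: 15.6 × 40.5/(41.9 + 40.5) = 7.67 V.
With the supply zeroed, R_A and R_B appear in parallel from the tap: R_th = R_A‖R_B = (41.9 × 40.5)/82.40 = 20.6 kΩ.

V_th = 7.67 V, R_th = 20.6 kΩ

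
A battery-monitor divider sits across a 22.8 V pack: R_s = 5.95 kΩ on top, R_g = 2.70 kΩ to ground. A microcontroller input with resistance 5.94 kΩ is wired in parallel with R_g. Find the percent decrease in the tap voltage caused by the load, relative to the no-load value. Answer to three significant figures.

23.8 %

Unloaded V = 22.8 × 2.70/8.650 = 7.117 V.
Loaded: R_g‖R_L = 1.856 kΩ, giving V = 22.8 × 1.856/7.806 = 5.422 V.
Drop = (7.117 − 5.422) / 7.117 = 23.8 %.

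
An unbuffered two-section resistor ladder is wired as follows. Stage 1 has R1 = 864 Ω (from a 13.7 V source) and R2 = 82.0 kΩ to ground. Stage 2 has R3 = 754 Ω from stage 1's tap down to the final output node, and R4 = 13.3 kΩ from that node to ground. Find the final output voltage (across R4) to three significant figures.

Stage 2 presents R3+R4 = 14050 Ω as a load on stage 1's tap.
Stage 1's lower leg becomes R2‖(R3+R4) = 12000 Ω, so V_mid = 13.7 × 12000/12860 = 12.78 V.
Stage 2 is itself unloaded: V_out = V_mid × R4/(R3+R4) = 12.78 × 13300/14050 = 12.1 V.

V_out ≈ 12.1 V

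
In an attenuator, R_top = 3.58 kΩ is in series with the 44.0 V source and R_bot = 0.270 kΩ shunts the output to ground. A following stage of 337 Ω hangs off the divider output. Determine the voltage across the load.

V_out ≈ 1.77 V

The load sits in parallel with R_bot: R_bot‖R_L = (270 × 337) / (270 + 337) = 149.9 Ω.
V_out = 44.0 × 149.9 / (3580 + 149.9) = 44.0 × 149.9/3730 = 1.77 V.
(Unloaded it would have been 3.09 V.)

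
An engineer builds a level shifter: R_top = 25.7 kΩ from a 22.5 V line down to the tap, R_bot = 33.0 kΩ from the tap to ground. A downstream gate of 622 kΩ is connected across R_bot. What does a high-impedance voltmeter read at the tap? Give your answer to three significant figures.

The load sits in parallel with R_bot: R_bot‖R_L = (33.0 × 622) / (33.0 + 622) = 31.34 kΩ.
V_out = 22.5 × 31.34 / (25.7 + 31.34) = 22.5 × 31.34/57.04 = 12.4 V.

V_out ≈ 12.4 V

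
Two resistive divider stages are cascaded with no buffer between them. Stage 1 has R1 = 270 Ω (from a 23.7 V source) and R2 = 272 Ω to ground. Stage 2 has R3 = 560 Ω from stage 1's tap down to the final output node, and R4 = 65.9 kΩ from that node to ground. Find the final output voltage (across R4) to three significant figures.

Stage 2 presents R3+R4 = 66460 Ω as a load on stage 1's tap.
Stage 1's lower leg becomes R2‖(R3+R4) = 270.9 Ω, so V_mid = 23.7 × 270.9/540.9 = 11.87 V.
Stage 2 is itself unloaded: V_out = V_mid × R4/(R3+R4) = 11.87 × 65900/66460 = 11.8 V.

V_out ≈ 11.8 V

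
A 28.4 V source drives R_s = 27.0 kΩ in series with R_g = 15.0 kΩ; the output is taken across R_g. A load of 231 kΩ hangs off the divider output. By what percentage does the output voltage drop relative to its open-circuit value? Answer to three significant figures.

4.01 %

The divider's output (Thévenin) resistance is R_s‖R_g = 9.643 kΩ.
Fractional drop under load = R_th/(R_th + R_L) = 9.643 / (9.643 + 231) = 0.04007.
So the output falls by 4.01 %.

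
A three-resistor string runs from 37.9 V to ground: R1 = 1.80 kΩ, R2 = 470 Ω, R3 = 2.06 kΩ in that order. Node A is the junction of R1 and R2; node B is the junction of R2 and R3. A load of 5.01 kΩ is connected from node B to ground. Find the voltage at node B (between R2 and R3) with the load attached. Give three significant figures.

At node B, R3 is in parallel with the load: R3‖R_L = 1460 Ω.
Below node A the resistance is R2 + (R3‖R_L) = 1930 Ω, so V_A = 37.9 × 1930/3730 = 19.61 V.
Then V_B = V_A × (R3‖R_L)/(R2 + R3‖R_L) = 19.61 × 1460/1930 = 14.8 V.

V ≈ 14.8 V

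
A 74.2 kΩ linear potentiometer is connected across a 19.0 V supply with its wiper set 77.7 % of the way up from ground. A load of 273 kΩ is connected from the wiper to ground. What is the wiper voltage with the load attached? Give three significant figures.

The wiper splits the pot into (1−α)R = 16.55 kΩ above and αR = 57.65 kΩ below.
Lower section ‖ load = 47.60 kΩ.
V_wiper = 19.0 × 47.60/(16.55 + 47.60) = 14.1 V.

V ≈ 14.1 V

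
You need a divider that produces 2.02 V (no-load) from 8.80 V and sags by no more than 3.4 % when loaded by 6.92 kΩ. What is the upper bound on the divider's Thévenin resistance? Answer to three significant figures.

R_th ≤ 244 Ω

Loading drop = R_th/(R_th + R_L) ≤ 0.0340, so R_th ≤ R_L · ε/(1−ε) = 6.92 kΩ × 0.0340/0.9660 = 244 Ω.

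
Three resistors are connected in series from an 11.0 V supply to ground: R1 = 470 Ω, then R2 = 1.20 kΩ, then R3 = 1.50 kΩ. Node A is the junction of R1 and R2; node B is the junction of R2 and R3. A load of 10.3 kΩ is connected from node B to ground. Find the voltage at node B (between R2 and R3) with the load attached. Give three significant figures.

At node B, R3 is in parallel with the load: R3‖R_L = 1309 Ω.
Below node A the resistance is R2 + (R3‖R_L) = 2509 Ω, so V_A = 11.0 × 2509/2979 = 9.265 V.
Then V_B = V_A × (R3‖R_L)/(R2 + R3‖R_L) = 9.265 × 1309/2509 = 4.83 V.

V ≈ 4.83 V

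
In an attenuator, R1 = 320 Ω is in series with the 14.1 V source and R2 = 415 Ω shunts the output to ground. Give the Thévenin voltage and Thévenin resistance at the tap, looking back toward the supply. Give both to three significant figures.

V_th is the open-circuit tap voltage: 14.1 × 415/(320 + 415) = 7.96 V.
With the supply zeroed, R1 and R2 appear in parallel from the tap: R_th = R1‖R2 = (320 × 415)/735.0 = 181 Ω.

V_th = 7.96 V, R_th = 181 Ω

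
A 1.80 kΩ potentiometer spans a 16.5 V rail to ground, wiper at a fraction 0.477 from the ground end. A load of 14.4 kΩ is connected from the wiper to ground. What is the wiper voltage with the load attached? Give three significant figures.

The wiper splits the pot into (1−α)R = 941.4 Ω above and αR = 858.6 Ω below.
Lower section ‖ load = 810.3 Ω.
V_wiper = 16.5 × 810.3/(941.4 + 810.3) = 7.63 V.

V ≈ 7.63 V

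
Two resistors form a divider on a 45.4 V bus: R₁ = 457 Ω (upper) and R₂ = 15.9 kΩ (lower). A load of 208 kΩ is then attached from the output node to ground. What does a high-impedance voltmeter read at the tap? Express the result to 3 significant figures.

The load sits in parallel with R₂: R₂‖R_L = (15900 × 208000) / (15900 + 208000) = 14770 Ω.
V_out = 45.4 × 14770 / (457 + 14770) = 45.4 × 14770/15230 = 44.0 V.
(Unloaded it would have been 44.1 V.)

V_out ≈ 44.0 V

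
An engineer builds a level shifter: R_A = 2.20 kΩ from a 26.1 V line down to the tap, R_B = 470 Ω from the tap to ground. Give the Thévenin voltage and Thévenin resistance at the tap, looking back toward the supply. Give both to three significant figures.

V_th = 4.59 V, R_th = 387 Ω

V_th is the open-circuit tap voltage: 26.1 × 470/(2200 + 470) = 4.59 V.
With the supply zeroed, R_A and R_B appear in parallel from the tap: R_th = R_A‖R_B = (2200 × 470)/2670 = 387 Ω.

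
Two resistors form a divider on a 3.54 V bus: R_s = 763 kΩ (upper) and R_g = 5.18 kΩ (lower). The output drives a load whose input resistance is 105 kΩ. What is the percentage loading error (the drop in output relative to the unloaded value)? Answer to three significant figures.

4.67 %

The divider's output (Thévenin) resistance is R_s‖R_g = 5.145 kΩ.
Fractional drop under load = R_th/(R_th + R_L) = 5.145 / (5.145 + 105) = 0.04671.
So the output falls by 4.67 %.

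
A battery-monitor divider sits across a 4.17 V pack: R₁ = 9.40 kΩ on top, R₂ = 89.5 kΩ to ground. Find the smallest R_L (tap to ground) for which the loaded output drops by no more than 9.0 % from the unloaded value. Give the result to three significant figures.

R_L(min) ≈ 86.0 kΩ

Output resistance R_th = R₁‖R₂ = (9.40 × 89.5)/98.90 = 8.507 kΩ.
The fractional drop is R_th/(R_th + R_L); requiring this ≤ 0.0900 gives R_L ≥ R_th(1/0.0900 − 1) = 8.507 × 10.11 = 86.0 kΩ.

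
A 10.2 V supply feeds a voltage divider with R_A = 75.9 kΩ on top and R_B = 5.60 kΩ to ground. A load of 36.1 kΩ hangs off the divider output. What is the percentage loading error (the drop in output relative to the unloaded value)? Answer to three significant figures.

12.6 %

Unloaded V = 10.2 × 5.60/81.50 = 0.70086 V.
Loaded: R_B‖R_L = 4.848 kΩ, giving V = 10.2 × 4.848/80.75 = 0.61239 V.
Drop = (0.70086 − 0.61239) / 0.70086 = 12.6 %.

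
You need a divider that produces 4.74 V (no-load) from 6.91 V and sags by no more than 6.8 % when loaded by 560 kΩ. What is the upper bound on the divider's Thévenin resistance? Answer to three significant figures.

R_th ≤ 40.9 kΩ

Loading drop = R_th/(R_th + R_L) ≤ 0.0680, so R_th ≤ R_L · ε/(1−ε) = 560 kΩ × 0.0680/0.9320 = 40.9 kΩ.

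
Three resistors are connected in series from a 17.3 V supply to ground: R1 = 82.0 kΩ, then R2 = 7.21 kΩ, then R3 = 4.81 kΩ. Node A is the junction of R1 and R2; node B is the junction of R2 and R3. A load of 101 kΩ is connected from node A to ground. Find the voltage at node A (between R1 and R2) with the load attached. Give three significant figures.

Below node A the series string R2+R3 = 12.02 kΩ sits in parallel with the 101 kΩ load: 10.74 kΩ.
V_A = 17.3 × 10.74/(82.0 + 10.74) = 2.00 V.

V ≈ 2.00 V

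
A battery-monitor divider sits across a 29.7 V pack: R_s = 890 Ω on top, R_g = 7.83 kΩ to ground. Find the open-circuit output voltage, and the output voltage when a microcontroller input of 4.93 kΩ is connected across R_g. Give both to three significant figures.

Unloaded: 26.7 V; loaded: 22.9 V

Open-circuit: V = 29.7 × 7830/(890 + 7830) = 26.7 V.
With the load, R_g becomes R_g‖R_L = 3025 Ω, so V = 29.7 × 3025/3915 = 22.9 V.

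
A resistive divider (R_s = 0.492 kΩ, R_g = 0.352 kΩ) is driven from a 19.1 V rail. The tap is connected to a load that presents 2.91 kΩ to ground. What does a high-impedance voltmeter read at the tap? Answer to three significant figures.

The load sits in parallel with R_g: R_g‖R_L = (352 × 2910) / (352 + 2910) = 314.0 Ω.
V_out = 19.1 × 314.0 / (492 + 314.0) = 19.1 × 314.0/806.0 = 7.44 V.
(Unloaded it would have been 7.97 V.)

V_out ≈ 7.44 V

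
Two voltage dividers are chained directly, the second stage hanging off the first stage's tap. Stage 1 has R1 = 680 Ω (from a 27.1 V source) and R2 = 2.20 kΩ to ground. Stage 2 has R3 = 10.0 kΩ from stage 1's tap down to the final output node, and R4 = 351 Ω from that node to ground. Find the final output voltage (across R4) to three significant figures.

Stage 2 presents R3+R4 = 10350 Ω as a load on stage 1's tap.
Stage 1's lower leg becomes R2‖(R3+R4) = 1814 Ω, so V_mid = 27.1 × 1814/2494 = 19.71 V.
Stage 2 is itself unloaded: V_out = V_mid × R4/(R3+R4) = 19.71 × 351/10350 = 0.668 V.

V_out ≈ 0.668 V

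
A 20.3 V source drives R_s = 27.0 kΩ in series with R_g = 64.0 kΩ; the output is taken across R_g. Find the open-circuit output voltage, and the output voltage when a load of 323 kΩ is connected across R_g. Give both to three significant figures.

Unloaded: 14.3 V; loaded: 13.5 V

Open-circuit: V = 20.3 × 64.0/(27.0 + 64.0) = 14.3 V.
With the load, R_g becomes R_g‖R_L = 53.42 kΩ, so V = 20.3 × 53.42/80.42 = 13.5 V.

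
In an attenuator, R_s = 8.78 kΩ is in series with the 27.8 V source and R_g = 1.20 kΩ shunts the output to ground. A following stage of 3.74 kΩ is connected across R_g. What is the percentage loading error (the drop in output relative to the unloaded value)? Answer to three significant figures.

22.0 %

Unloaded V = 27.8 × 1.20/9.980 = 3.343 V.
Loaded: R_g‖R_L = 0.9085 kΩ, giving V = 27.8 × 0.9085/9.689 = 2.607 V.
Drop = (3.343 − 2.607) / 3.343 = 22.0 %.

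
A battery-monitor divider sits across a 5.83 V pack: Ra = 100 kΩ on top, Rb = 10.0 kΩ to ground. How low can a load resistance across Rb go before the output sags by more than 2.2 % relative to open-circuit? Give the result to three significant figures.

R_L(min) ≈ 404 kΩ

Output resistance R_th = Ra‖Rb = (100 × 10.0)/110.0 = 9.091 kΩ.
The fractional drop is R_th/(R_th + R_L); requiring this ≤ 0.0220 gives R_L ≥ R_th(1/0.0220 − 1) = 9.091 × 44.45 = 404 kΩ.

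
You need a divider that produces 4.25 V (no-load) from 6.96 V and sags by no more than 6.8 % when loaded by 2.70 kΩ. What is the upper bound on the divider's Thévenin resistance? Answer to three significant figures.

Loading drop = R_th/(R_th + R_L) ≤ 0.0680, so R_th ≤ R_L · ε/(1−ε) = 2.70 kΩ × 0.0680/0.9320 = 197 Ω.
(Any R1, R2 with R2/(R1+R2) = 0.611 and R1‖R2 ≤ 197 Ω will meet the spec.)

R_th ≤ 197 Ω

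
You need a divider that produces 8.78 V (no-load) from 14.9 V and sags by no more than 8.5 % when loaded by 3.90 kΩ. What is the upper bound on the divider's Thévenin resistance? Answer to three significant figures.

R_th ≤ 362 Ω

Loading drop = R_th/(R_th + R_L) ≤ 0.0850, so R_th ≤ R_L · ε/(1−ε) = 3.90 kΩ × 0.0850/0.9150 = 362 Ω.
(Any R1, R2 with R2/(R1+R2) = 0.589 and R1‖R2 ≤ 362 Ω will meet the spec.)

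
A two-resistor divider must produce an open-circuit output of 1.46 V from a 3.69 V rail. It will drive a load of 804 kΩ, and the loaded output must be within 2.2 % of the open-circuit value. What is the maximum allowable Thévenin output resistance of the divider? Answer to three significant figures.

Loading drop = R_th/(R_th + R_L) ≤ 0.0220, so R_th ≤ R_L · ε/(1−ε) = 804 kΩ × 0.0220/0.9780 = 18.1 kΩ.
(Any R1, R2 with R2/(R1+R2) = 0.396 and R1‖R2 ≤ 18.1 kΩ will meet the spec.)

R_th ≤ 18.1 kΩ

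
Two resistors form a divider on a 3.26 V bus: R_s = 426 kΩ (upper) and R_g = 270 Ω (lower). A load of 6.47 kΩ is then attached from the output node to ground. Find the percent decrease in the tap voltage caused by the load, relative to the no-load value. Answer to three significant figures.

The divider's output (Thévenin) resistance is R_s‖R_g = 269.8 Ω.
Fractional drop under load = R_th/(R_th + R_L) = 269.8 / (269.8 + 6470) = 0.04003.
So the output falls by 4.00 %.

4.00 %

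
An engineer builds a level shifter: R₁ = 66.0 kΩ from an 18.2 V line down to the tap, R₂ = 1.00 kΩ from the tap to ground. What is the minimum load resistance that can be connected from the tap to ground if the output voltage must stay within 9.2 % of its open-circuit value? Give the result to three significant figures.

R_L(min) ≈ 9.72 kΩ

Output resistance R_th = R₁‖R₂ = (66000 × 1000)/67000 = 985.1 Ω.
The fractional drop is R_th/(R_th + R_L); requiring this ≤ 0.0920 gives R_L ≥ R_th(1/0.0920 − 1) = 985.1 × 9.870 = 9.72 kΩ.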